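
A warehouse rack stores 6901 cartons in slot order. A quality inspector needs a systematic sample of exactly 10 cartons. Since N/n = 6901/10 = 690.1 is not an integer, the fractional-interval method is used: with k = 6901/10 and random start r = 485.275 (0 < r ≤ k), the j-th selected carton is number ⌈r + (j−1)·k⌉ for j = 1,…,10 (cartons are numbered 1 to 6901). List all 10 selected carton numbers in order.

j=1: r + 0k = 485.275 → ⌈·⌉ = 486
j=2: r + 1k = 1175.375 → ⌈·⌉ = 1176
j=3: r + 2k = 1865.475 → ⌈·⌉ = 1866
j=4: r + 3k = 2555.575 → ⌈·⌉ = 2556
j=5: r + 4k = 3245.675 → ⌈·⌉ = 3246
j=6: r + 5k = 3935.775 → ⌈·⌉ = 3936
j=7: r + 6k = 4625.875 → ⌈·⌉ = 4626
j=8: r + 7k = 5315.975 → ⌈·⌉ = 5316
j=9: r + 8k = 6006.075 → ⌈·⌉ = 6007
j=10: r + 9k = 6696.175 → ⌈·⌉ = 6697

486, 1176, 1866, 2556, 3246, 3936, 4626, 5316, 6007, 6697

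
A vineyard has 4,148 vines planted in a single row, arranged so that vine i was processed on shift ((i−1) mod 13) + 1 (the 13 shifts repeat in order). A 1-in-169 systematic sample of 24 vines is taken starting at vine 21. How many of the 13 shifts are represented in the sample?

1

Consecutive selections differ by k = 169, so their shift numbers differ by 169 mod 13 = 0.
gcd(169, 13) = 13, so the sample visits 13/13 = 1 distinct residues mod 13.
Start 21 is shift 8; the shifts hit are 8.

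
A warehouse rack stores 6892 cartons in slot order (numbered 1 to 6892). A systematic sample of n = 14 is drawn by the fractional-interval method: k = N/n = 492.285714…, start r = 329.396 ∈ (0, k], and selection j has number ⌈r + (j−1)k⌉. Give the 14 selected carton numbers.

j=1: r + 0k = 329.396 → ⌈·⌉ = 330
j=2: r + 1k = 821.681714… → ⌈·⌉ = 822
j=3: r + 2k = 1313.967428… → ⌈·⌉ = 1314
j=4: r + 3k = 1806.253142… → ⌈·⌉ = 1807
j=5: r + 4k = 2298.538857… → ⌈·⌉ = 2299
j=6: r + 5k = 2790.824571… → ⌈·⌉ = 2791
j=7: r + 6k = 3283.110285… → ⌈·⌉ = 3284
j=8: r + 7k = 3775.396 → ⌈·⌉ = 3776
j=9: r + 8k = 4267.681714… → ⌈·⌉ = 4268
j=10: r + 9k = 4759.967428… → ⌈·⌉ = 4760
j=11: r + 10k = 5252.253142… → ⌈·⌉ = 5253
j=12: r + 11k = 5744.538857… → ⌈·⌉ = 5745
j=13: r + 12k = 6236.824571… → ⌈·⌉ = 6237
j=14: r + 13k = 6729.110285… → ⌈·⌉ = 6730

330, 822, 1314, 1807, 2299, 2791, 3284, 3776, 4268, 4760, 5253, 5745, 6237, 6730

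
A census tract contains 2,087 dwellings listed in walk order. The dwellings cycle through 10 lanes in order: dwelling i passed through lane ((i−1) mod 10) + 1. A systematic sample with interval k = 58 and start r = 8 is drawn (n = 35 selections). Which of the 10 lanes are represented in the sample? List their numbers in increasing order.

Consecutive selections differ by k = 58, so their lane numbers differ by 58 mod 10 = 8.
gcd(58, 10) = 2, so the sample visits 10/2 = 5 distinct residues mod 10.
Start 8 is lane 8; the lanes hit are 2, 4, 6, 8, 10.

2, 4, 6, 8, 10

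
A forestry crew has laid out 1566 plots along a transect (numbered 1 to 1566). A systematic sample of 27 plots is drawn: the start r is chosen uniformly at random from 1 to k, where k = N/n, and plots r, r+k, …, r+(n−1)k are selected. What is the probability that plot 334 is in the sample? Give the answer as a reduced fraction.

k = 1566/27 = 58.
Plot 334 is selected iff r ≡ 334 (mod 58); exactly one such r in {1,…,58}.
Inclusion probability = 1/58.

1/58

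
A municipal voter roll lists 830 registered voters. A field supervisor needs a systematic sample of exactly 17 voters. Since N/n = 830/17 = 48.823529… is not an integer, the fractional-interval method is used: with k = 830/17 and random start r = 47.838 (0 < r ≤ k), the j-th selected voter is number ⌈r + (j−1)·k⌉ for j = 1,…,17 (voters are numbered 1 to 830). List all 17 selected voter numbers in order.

j=1: r + 0k = 47.838 → ⌈·⌉ = 48
j=2: r + 1k = 96.661529… → ⌈·⌉ = 97
j=3: r + 2k = 145.485058… → ⌈·⌉ = 146
j=4: r + 3k = 194.308588… → ⌈·⌉ = 195
j=5: r + 4k = 243.132117… → ⌈·⌉ = 244
j=6: r + 5k = 291.955647… → ⌈·⌉ = 292
j=7: r + 6k = 340.779176… → ⌈·⌉ = 341
j=8: r + 7k = 389.602705… → ⌈·⌉ = 390
j=9: r + 8k = 438.426235… → ⌈·⌉ = 439
j=10: r + 9k = 487.249764… → ⌈·⌉ = 488
j=11: r + 10k = 536.073294… → ⌈·⌉ = 537
j=12: r + 11k = 584.896823… → ⌈·⌉ = 585
j=13: r + 12k = 633.720352… → ⌈·⌉ = 634
j=14: r + 13k = 682.543882… → ⌈·⌉ = 683
j=15: r + 14k = 731.367411… → ⌈·⌉ = 732
j=16: r + 15k = 780.190941… → ⌈·⌉ = 781
j=17: r + 16k = 829.014470… → ⌈·⌉ = 830

48, 97, 146, 195, 244, 292, 341, 390, 439, 488, 537, 585, 634, 683, 732, 781, 830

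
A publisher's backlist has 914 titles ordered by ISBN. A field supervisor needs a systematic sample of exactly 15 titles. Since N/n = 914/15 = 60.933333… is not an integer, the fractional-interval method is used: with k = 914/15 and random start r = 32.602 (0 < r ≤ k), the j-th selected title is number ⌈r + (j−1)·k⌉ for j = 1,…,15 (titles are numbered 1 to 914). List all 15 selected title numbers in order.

33, 94, 155, 216, 277, 338, 399, 460, 521, 582, 642, 703, 764, 825, 886

j=1: r + 0k = 32.602 → ⌈·⌉ = 33
j=2: r + 1k = 93.535333… → ⌈·⌉ = 94
j=3: r + 2k = 154.468666… → ⌈·⌉ = 155
j=4: r + 3k = 215.402 → ⌈·⌉ = 216
j=5: r + 4k = 276.335333… → ⌈·⌉ = 277
j=6: r + 5k = 337.268666… → ⌈·⌉ = 338
j=7: r + 6k = 398.202 → ⌈·⌉ = 399
j=8: r + 7k = 459.135333… → ⌈·⌉ = 460
j=9: r + 8k = 520.068666… → ⌈·⌉ = 521
j=10: r + 9k = 581.002 → ⌈·⌉ = 582
j=11: r + 10k = 641.935333… → ⌈·⌉ = 642
j=12: r + 11k = 702.868666… → ⌈·⌉ = 703
j=13: r + 12k = 763.802 → ⌈·⌉ = 764
j=14: r + 13k = 824.735333… → ⌈·⌉ = 825
j=15: r + 14k = 885.668666… → ⌈·⌉ = 886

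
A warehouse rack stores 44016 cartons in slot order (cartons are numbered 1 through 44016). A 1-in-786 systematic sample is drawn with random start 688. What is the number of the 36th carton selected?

k = 786
36th selection = r + (36−1)·k = 688 + 35×786 = 688 + 27510 = 28198

28198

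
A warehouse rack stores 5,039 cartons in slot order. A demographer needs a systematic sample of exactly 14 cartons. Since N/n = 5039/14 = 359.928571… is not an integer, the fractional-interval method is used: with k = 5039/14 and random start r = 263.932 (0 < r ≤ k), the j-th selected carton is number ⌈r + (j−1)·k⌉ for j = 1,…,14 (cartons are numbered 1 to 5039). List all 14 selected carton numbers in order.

264, 624, 984, 1344, 1704, 2064, 2424, 2784, 3144, 3504, 3864, 4224, 4584, 4944

j=1: r + 0k = 263.932 → ⌈·⌉ = 264
j=2: r + 1k = 623.860571… → ⌈·⌉ = 624
j=3: r + 2k = 983.789142… → ⌈·⌉ = 984
j=4: r + 3k = 1343.717714… → ⌈·⌉ = 1344
j=5: r + 4k = 1703.646285… → ⌈·⌉ = 1704
j=6: r + 5k = 2063.574857… → ⌈·⌉ = 2064
j=7: r + 6k = 2423.503428… → ⌈·⌉ = 2424
j=8: r + 7k = 2783.432 → ⌈·⌉ = 2784
j=9: r + 8k = 3143.360571… → ⌈·⌉ = 3144
j=10: r + 9k = 3503.289142… → ⌈·⌉ = 3504
j=11: r + 10k = 3863.217714… → ⌈·⌉ = 3864
j=12: r + 11k = 4223.146285… → ⌈·⌉ = 4224
j=13: r + 12k = 4583.074857… → ⌈·⌉ = 4584
j=14: r + 13k = 4943.003428… → ⌈·⌉ = 4944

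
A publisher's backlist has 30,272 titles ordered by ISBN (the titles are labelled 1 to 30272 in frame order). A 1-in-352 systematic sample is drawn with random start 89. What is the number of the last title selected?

k = 352
86th selection = r + (86−1)·k = 89 + 85×352 = 89 + 29920 = 30009

30009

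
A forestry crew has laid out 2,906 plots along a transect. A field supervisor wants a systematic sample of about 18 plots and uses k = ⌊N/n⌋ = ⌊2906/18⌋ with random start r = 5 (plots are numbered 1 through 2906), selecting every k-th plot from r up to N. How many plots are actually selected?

k = ⌊2906/18⌋ = 161
Achieved size = ⌊(2906 − 5)/161⌋ + 1 = ⌊2901/161⌋ + 1 = 18 + 1 = 19
(last selection: 5 + 18×161 = 2903 ≤ 2906; next would be 3064 > 2906)

19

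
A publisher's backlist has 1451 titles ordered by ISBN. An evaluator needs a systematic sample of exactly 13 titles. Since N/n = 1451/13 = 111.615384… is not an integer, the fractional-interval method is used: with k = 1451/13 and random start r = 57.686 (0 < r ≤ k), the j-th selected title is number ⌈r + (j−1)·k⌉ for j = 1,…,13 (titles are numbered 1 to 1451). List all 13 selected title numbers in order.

j=1: r + 0k = 57.686 → ⌈·⌉ = 58
j=2: r + 1k = 169.301384… → ⌈·⌉ = 170
j=3: r + 2k = 280.916769… → ⌈·⌉ = 281
j=4: r + 3k = 392.532153… → ⌈·⌉ = 393
j=5: r + 4k = 504.147538… → ⌈·⌉ = 505
j=6: r + 5k = 615.762923… → ⌈·⌉ = 616
j=7: r + 6k = 727.378307… → ⌈·⌉ = 728
j=8: r + 7k = 838.993692… → ⌈·⌉ = 839
j=9: r + 8k = 950.609076… → ⌈·⌉ = 951
j=10: r + 9k = 1062.224461… → ⌈·⌉ = 1063
j=11: r + 10k = 1173.839846… → ⌈·⌉ = 1174
j=12: r + 11k = 1285.455230… → ⌈·⌉ = 1286
j=13: r + 12k = 1397.070615… → ⌈·⌉ = 1398

58, 170, 281, 393, 505, 616, 728, 839, 951, 1063, 1174, 1286, 1398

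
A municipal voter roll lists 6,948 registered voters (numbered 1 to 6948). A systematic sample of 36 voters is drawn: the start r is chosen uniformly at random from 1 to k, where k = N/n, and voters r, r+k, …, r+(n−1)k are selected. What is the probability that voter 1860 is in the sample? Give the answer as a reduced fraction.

k = 6948/36 = 193.
Voter 1860 is selected iff r ≡ 1860 (mod 193); exactly one such r in {1,…,193}.
Inclusion probability = 1/193.

1/193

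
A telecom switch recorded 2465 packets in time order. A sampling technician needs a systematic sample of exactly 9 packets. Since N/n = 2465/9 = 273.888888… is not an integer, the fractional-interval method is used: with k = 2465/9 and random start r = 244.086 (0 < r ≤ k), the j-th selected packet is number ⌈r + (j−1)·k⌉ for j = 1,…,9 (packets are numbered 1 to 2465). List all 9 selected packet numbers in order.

245, 518, 792, 1066, 1340, 1614, 1888, 2162, 2436

j=1: r + 0k = 244.086 → ⌈·⌉ = 245
j=2: r + 1k = 517.974888… → ⌈·⌉ = 518
j=3: r + 2k = 791.863777… → ⌈·⌉ = 792
j=4: r + 3k = 1065.752666… → ⌈·⌉ = 1066
j=5: r + 4k = 1339.641555… → ⌈·⌉ = 1340
j=6: r + 5k = 1613.530444… → ⌈·⌉ = 1614
j=7: r + 6k = 1887.419333… → ⌈·⌉ = 1888
j=8: r + 7k = 2161.308222… → ⌈·⌉ = 2162
j=9: r + 8k = 2435.197111… → ⌈·⌉ = 2436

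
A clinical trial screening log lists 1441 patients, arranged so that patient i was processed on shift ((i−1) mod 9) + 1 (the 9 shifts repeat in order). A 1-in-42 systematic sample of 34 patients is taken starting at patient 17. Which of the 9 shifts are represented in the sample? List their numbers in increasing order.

2, 5, 8

Consecutive selections differ by k = 42, so their shift numbers differ by 42 mod 9 = 6.
gcd(42, 9) = 3, so the sample visits 9/3 = 3 distinct residues mod 9.
Start 17 is shift 8; the shifts hit are 2, 5, 8.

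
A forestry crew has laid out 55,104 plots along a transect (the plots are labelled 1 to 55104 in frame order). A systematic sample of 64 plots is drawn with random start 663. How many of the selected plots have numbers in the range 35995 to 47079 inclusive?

k = 55104/64 = 861
First selection ≥ 35995: 663 + ⌈(35995−663)/861⌉·861 = 663 + 42×861 = 36825
Last selection ≤ 47079: 663 + ⌊(47079−663)/861⌋·861 = 663 + 53×861 = 46296
Count = 53 − 42 + 1 = 12

12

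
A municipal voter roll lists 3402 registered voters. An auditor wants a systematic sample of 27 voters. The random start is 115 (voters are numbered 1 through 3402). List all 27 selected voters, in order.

115, 241, 367, 493, 619, 745, 871, 997, 1123, 1249, 1375, 1501, 1627, 1753, 1879, 2005, 2131, 2257, 2383, 2509, 2635, 2761, 2887, 3013, 3139, 3265, 3391

k = N/n = 3402/27 = 126
voter 1: 115
voter 2: 115 + 126 = 241
voter 3: 241 + 126 = 367
voter 4: 367 + 126 = 493
voter 5: 493 + 126 = 619
voter 6: 619 + 126 = 745
voter 7: 745 + 126 = 871
voter 8: 871 + 126 = 997
voter 9: 997 + 126 = 1123
voter 10: 1123 + 126 = 1249
voter 11: 1249 + 126 = 1375
voter 12: 1375 + 126 = 1501
voter 13: 1501 + 126 = 1627
voter 14: 1627 + 126 = 1753
voter 15: 1753 + 126 = 1879
voter 16: 1879 + 126 = 2005
voter 17: 2005 + 126 = 2131
voter 18: 2131 + 126 = 2257
voter 19: 2257 + 126 = 2383
voter 20: 2383 + 126 = 2509
voter 21: 2509 + 126 = 2635
voter 22: 2635 + 126 = 2761
voter 23: 2761 + 126 = 2887
voter 24: 2887 + 126 = 3013
voter 25: 3013 + 126 = 3139
voter 26: 3139 + 126 = 3265
voter 27: 3265 + 126 = 3391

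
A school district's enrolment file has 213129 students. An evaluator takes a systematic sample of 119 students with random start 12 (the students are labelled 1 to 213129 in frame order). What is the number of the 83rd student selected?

k = 213129/119 = 1791
83rd selection = r + (83−1)·k = 12 + 82×1791 = 12 + 146862 = 146874

146874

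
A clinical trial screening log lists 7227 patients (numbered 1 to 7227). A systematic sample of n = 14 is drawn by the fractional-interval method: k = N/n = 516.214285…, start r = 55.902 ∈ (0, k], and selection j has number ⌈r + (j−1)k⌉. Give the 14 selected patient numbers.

56, 573, 1089, 1605, 2121, 2637, 3154, 3670, 4186, 4702, 5219, 5735, 6251, 6767

j=1: r + 0k = 55.902 → ⌈·⌉ = 56
j=2: r + 1k = 572.116285… → ⌈·⌉ = 573
j=3: r + 2k = 1088.330571… → ⌈·⌉ = 1089
j=4: r + 3k = 1604.544857… → ⌈·⌉ = 1605
j=5: r + 4k = 2120.759142… → ⌈·⌉ = 2121
j=6: r + 5k = 2636.973428… → ⌈·⌉ = 2637
j=7: r + 6k = 3153.187714… → ⌈·⌉ = 3154
j=8: r + 7k = 3669.402 → ⌈·⌉ = 3670
j=9: r + 8k = 4185.616285… → ⌈·⌉ = 4186
j=10: r + 9k = 4701.830571… → ⌈·⌉ = 4702
j=11: r + 10k = 5218.044857… → ⌈·⌉ = 5219
j=12: r + 11k = 5734.259142… → ⌈·⌉ = 5735
j=13: r + 12k = 6250.473428… → ⌈·⌉ = 6251
j=14: r + 13k = 6766.687714… → ⌈·⌉ = 6767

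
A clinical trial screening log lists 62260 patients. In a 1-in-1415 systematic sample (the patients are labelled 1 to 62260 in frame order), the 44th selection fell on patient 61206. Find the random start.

361

k = 1415
r = 61206 − (44−1)×1415 = 61206 − 60845 = 361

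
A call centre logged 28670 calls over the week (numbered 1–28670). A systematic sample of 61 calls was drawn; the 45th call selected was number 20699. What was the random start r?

19

k = 28670/61 = 470
r = 20699 − (45−1)×470 = 20699 − 20680 = 19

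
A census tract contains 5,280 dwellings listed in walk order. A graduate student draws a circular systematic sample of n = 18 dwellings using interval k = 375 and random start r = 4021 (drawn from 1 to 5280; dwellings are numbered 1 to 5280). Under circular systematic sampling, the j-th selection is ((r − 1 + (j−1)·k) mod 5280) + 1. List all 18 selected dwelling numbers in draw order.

Selection 1: 4021
Selection 2: 4021 + 375 = 4396
Selection 3: 4396 + 375 = 4771
Selection 4: 4771 + 375 = 5146
Selection 5: 5146 + 375 = 5521 → 5521 − 5280 = 241
Selection 6: 241 + 375 = 616
Selection 7: 616 + 375 = 991
Selection 8: 991 + 375 = 1366
Selection 9: 1366 + 375 = 1741
Selection 10: 1741 + 375 = 2116
Selection 11: 2116 + 375 = 2491
Selection 12: 2491 + 375 = 2866
Selection 13: 2866 + 375 = 3241
Selection 14: 3241 + 375 = 3616
Selection 15: 3616 + 375 = 3991
Selection 16: 3991 + 375 = 4366
Selection 17: 4366 + 375 = 4741
Selection 18: 4741 + 375 = 5116

4021, 4396, 4771, 5146, 241, 616, 991, 1366, 1741, 2116, 2491, 2866, 3241, 3616, 3991, 4366, 4741, 5116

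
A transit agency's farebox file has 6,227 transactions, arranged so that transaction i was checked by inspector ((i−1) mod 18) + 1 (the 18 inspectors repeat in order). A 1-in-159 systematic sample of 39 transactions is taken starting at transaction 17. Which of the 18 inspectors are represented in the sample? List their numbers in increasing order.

Consecutive selections differ by k = 159, so their inspector numbers differ by 159 mod 18 = 15.
gcd(159, 18) = 3, so the sample visits 18/3 = 6 distinct residues mod 18.
Start 17 is inspector 17; the inspectors hit are 2, 5, 8, 11, 14, 17.

2, 5, 8, 11, 14, 17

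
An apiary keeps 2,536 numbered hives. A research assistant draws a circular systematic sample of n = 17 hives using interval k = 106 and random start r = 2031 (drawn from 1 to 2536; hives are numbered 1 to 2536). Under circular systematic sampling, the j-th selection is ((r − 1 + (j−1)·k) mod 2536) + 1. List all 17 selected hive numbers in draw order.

2031, 2137, 2243, 2349, 2455, 25, 131, 237, 343, 449, 555, 661, 767, 873, 979, 1085, 1191

Selection 1: 2031
Selection 2: 2031 + 106 = 2137
Selection 3: 2137 + 106 = 2243
Selection 4: 2243 + 106 = 2349
Selection 5: 2349 + 106 = 2455
Selection 6: 2455 + 106 = 2561 → 2561 − 2536 = 25
Selection 7: 25 + 106 = 131
Selection 8: 131 + 106 = 237
Selection 9: 237 + 106 = 343
Selection 10: 343 + 106 = 449
Selection 11: 449 + 106 = 555
Selection 12: 555 + 106 = 661
Selection 13: 661 + 106 = 767
Selection 14: 767 + 106 = 873
Selection 15: 873 + 106 = 979
Selection 16: 979 + 106 = 1085
Selection 17: 1085 + 106 = 1191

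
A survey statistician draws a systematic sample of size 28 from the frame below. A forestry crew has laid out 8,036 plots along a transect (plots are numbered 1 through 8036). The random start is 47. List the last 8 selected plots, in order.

k = N/n = 8036/28 = 287
21st selection = 47 + 20×287 = 5787
22nd: 5787 + 287 = 6074
23rd: 6074 + 287 = 6361
24th: 6361 + 287 = 6648
25th: 6648 + 287 = 6935
26th: 6935 + 287 = 7222
27th: 7222 + 287 = 7509
28th: 7509 + 287 = 7796

5787, 6074, 6361, 6648, 6935, 7222, 7509, 7796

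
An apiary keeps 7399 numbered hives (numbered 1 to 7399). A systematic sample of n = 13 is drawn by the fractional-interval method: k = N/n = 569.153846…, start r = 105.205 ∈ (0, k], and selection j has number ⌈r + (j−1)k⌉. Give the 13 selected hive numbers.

106, 675, 1244, 1813, 2382, 2951, 3521, 4090, 4659, 5228, 5797, 6366, 6936

j=1: r + 0k = 105.205 → ⌈·⌉ = 106
j=2: r + 1k = 674.358846… → ⌈·⌉ = 675
j=3: r + 2k = 1243.512692… → ⌈·⌉ = 1244
j=4: r + 3k = 1812.666538… → ⌈·⌉ = 1813
j=5: r + 4k = 2381.820384… → ⌈·⌉ = 2382
j=6: r + 5k = 2950.974230… → ⌈·⌉ = 2951
j=7: r + 6k = 3520.128076… → ⌈·⌉ = 3521
j=8: r + 7k = 4089.281923… → ⌈·⌉ = 4090
j=9: r + 8k = 4658.435769… → ⌈·⌉ = 4659
j=10: r + 9k = 5227.589615… → ⌈·⌉ = 5228
j=11: r + 10k = 5796.743461… → ⌈·⌉ = 5797
j=12: r + 11k = 6365.897307… → ⌈·⌉ = 6366
j=13: r + 12k = 6935.051153… → ⌈·⌉ = 6936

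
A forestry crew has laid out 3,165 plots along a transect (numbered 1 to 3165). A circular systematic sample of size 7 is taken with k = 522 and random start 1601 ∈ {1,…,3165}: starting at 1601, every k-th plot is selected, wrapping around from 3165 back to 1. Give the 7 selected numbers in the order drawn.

Selection 1: 1601
Selection 2: 1601 + 522 = 2123
Selection 3: 2123 + 522 = 2645
Selection 4: 2645 + 522 = 3167 → 3167 − 3165 = 2
Selection 5: 2 + 522 = 524
Selection 6: 524 + 522 = 1046
Selection 7: 1046 + 522 = 1568

1601, 2123, 2645, 2, 524, 1046, 1568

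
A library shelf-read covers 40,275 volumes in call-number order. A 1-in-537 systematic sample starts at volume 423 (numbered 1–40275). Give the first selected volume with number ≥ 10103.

k = 537
Steps past start: ⌈(10103 − 423)/537⌉ = ⌈9680/537⌉ = 19
Selected volume: 423 + 19×537 = 10626

10626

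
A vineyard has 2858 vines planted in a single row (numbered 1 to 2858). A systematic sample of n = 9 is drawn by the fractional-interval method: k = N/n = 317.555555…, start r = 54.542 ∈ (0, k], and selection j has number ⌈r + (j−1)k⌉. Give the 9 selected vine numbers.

55, 373, 690, 1008, 1325, 1643, 1960, 2278, 2595

j=1: r + 0k = 54.542 → ⌈·⌉ = 55
j=2: r + 1k = 372.097555… → ⌈·⌉ = 373
j=3: r + 2k = 689.653111… → ⌈·⌉ = 690
j=4: r + 3k = 1007.208666… → ⌈·⌉ = 1008
j=5: r + 4k = 1324.764222… → ⌈·⌉ = 1325
j=6: r + 5k = 1642.319777… → ⌈·⌉ = 1643
j=7: r + 6k = 1959.875333… → ⌈·⌉ = 1960
j=8: r + 7k = 2277.430888… → ⌈·⌉ = 2278
j=9: r + 8k = 2594.986444… → ⌈·⌉ = 2595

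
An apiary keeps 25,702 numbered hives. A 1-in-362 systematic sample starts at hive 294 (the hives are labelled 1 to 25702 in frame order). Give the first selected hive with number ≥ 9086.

k = 362
Steps past start: ⌈(9086 − 294)/362⌉ = ⌈8792/362⌉ = 25
Selected hive: 294 + 25×362 = 9344

9344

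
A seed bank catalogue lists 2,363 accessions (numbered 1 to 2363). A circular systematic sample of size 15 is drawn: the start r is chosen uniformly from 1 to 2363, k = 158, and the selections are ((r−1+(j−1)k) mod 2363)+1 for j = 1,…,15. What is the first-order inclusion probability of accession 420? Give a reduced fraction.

15/2363

For each position j, as r ranges over 1…2363 the j-th selection hits every accession exactly once, so accession 420 is selected for exactly 15 of the 2363 starts.
Inclusion probability = 15/2363.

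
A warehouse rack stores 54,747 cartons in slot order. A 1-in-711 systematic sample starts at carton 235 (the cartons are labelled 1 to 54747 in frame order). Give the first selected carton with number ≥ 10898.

k = 711
Steps past start: ⌈(10898 − 235)/711⌉ = ⌈10663/711⌉ = 15
Selected carton: 235 + 15×711 = 10900

10900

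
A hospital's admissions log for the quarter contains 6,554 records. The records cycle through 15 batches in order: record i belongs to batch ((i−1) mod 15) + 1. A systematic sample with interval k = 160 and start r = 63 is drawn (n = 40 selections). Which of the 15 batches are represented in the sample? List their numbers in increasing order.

Consecutive selections differ by k = 160, so their batch numbers differ by 160 mod 15 = 10.
gcd(160, 15) = 5, so the sample visits 15/5 = 3 distinct residues mod 15.
Start 63 is batch 3; the batches hit are 3, 8, 13.

3, 8, 13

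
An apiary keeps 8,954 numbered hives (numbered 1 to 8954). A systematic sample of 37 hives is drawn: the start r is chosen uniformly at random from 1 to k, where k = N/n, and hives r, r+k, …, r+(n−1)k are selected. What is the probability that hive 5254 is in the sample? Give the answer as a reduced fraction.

1/242

k = 8954/37 = 242.
Hive 5254 is selected iff r ≡ 5254 (mod 242); exactly one such r in {1,…,242}.
Inclusion probability = 1/242.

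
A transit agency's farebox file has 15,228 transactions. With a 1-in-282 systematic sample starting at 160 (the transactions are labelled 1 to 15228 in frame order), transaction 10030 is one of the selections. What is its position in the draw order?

36

k = 282
position = (10030 − 160)/282 + 1 = 9870/282 + 1 = 35 + 1 = 36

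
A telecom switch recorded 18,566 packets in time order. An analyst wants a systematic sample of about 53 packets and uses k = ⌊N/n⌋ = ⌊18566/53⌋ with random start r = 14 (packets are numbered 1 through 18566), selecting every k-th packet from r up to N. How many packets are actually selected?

k = ⌊18566/53⌋ = 350
Achieved size = ⌊(18566 − 14)/350⌋ + 1 = ⌊18552/350⌋ + 1 = 53 + 1 = 54
(last selection: 14 + 53×350 = 18564 ≤ 18566; next would be 18914 > 18566)

54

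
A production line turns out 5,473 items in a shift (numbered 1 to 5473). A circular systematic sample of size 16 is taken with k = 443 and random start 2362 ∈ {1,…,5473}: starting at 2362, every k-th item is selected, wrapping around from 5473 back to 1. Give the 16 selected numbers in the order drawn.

2362, 2805, 3248, 3691, 4134, 4577, 5020, 5463, 433, 876, 1319, 1762, 2205, 2648, 3091, 3534

Selection 1: 2362
Selection 2: 2362 + 443 = 2805
Selection 3: 2805 + 443 = 3248
Selection 4: 3248 + 443 = 3691
Selection 5: 3691 + 443 = 4134
Selection 6: 4134 + 443 = 4577
Selection 7: 4577 + 443 = 5020
Selection 8: 5020 + 443 = 5463
Selection 9: 5463 + 443 = 5906 → 5906 − 5473 = 433
Selection 10: 433 + 443 = 876
Selection 11: 876 + 443 = 1319
Selection 12: 1319 + 443 = 1762
Selection 13: 1762 + 443 = 2205
Selection 14: 2205 + 443 = 2648
Selection 15: 2648 + 443 = 3091
Selection 16: 3091 + 443 = 3534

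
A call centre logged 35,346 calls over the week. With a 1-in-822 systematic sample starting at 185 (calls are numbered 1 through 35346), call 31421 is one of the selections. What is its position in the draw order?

39

k = 822
position = (31421 − 185)/822 + 1 = 31236/822 + 1 = 38 + 1 = 39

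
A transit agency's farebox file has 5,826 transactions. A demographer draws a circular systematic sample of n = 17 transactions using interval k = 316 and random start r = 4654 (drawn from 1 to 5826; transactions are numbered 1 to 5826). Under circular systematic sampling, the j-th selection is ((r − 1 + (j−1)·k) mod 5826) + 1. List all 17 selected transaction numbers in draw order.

Selection 1: 4654
Selection 2: 4654 + 316 = 4970
Selection 3: 4970 + 316 = 5286
Selection 4: 5286 + 316 = 5602
Selection 5: 5602 + 316 = 5918 → 5918 − 5826 = 92
Selection 6: 92 + 316 = 408
Selection 7: 408 + 316 = 724
Selection 8: 724 + 316 = 1040
Selection 9: 1040 + 316 = 1356
Selection 10: 1356 + 316 = 1672
Selection 11: 1672 + 316 = 1988
Selection 12: 1988 + 316 = 2304
Selection 13: 2304 + 316 = 2620
Selection 14: 2620 + 316 = 2936
Selection 15: 2936 + 316 = 3252
Selection 16: 3252 + 316 = 3568
Selection 17: 3568 + 316 = 3884

4654, 4970, 5286, 5602, 92, 408, 724, 1040, 1356, 1672, 1988, 2304, 2620, 2936, 3252, 3568, 3884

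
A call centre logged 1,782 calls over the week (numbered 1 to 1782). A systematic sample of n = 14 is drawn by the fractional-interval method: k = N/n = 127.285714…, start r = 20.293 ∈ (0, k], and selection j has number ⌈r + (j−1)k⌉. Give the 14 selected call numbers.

j=1: r + 0k = 20.293 → ⌈·⌉ = 21
j=2: r + 1k = 147.578714… → ⌈·⌉ = 148
j=3: r + 2k = 274.864428… → ⌈·⌉ = 275
j=4: r + 3k = 402.150142… → ⌈·⌉ = 403
j=5: r + 4k = 529.435857… → ⌈·⌉ = 530
j=6: r + 5k = 656.721571… → ⌈·⌉ = 657
j=7: r + 6k = 784.007285… → ⌈·⌉ = 785
j=8: r + 7k = 911.293 → ⌈·⌉ = 912
j=9: r + 8k = 1038.578714… → ⌈·⌉ = 1039
j=10: r + 9k = 1165.864428… → ⌈·⌉ = 1166
j=11: r + 10k = 1293.150142… → ⌈·⌉ = 1294
j=12: r + 11k = 1420.435857… → ⌈·⌉ = 1421
j=13: r + 12k = 1547.721571… → ⌈·⌉ = 1548
j=14: r + 13k = 1675.007285… → ⌈·⌉ = 1676

21, 148, 275, 403, 530, 657, 785, 912, 1039, 1166, 1294, 1421, 1548, 1676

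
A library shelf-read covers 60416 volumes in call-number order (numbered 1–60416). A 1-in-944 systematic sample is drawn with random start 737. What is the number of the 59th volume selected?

55489

k = 944
59th selection = r + (59−1)·k = 737 + 58×944 = 737 + 54752 = 55489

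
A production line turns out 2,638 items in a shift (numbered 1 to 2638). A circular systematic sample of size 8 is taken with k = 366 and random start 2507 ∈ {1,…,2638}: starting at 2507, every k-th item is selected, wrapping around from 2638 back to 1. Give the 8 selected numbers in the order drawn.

2507, 235, 601, 967, 1333, 1699, 2065, 2431

Selection 1: 2507
Selection 2: 2507 + 366 = 2873 → 2873 − 2638 = 235
Selection 3: 235 + 366 = 601
Selection 4: 601 + 366 = 967
Selection 5: 967 + 366 = 1333
Selection 6: 1333 + 366 = 1699
Selection 7: 1699 + 366 = 2065
Selection 8: 2065 + 366 = 2431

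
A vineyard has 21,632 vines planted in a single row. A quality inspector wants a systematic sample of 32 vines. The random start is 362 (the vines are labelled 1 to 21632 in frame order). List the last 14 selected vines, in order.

12530, 13206, 13882, 14558, 15234, 15910, 16586, 17262, 17938, 18614, 19290, 19966, 20642, 21318

k = N/n = 21632/32 = 676
19th selection = 362 + 18×676 = 12530
20th: 12530 + 676 = 13206
21st: 13206 + 676 = 13882
22nd: 13882 + 676 = 14558
23rd: 14558 + 676 = 15234
24th: 15234 + 676 = 15910
25th: 15910 + 676 = 16586
26th: 16586 + 676 = 17262
27th: 17262 + 676 = 17938
28th: 17938 + 676 = 18614
29th: 18614 + 676 = 19290
30th: 19290 + 676 = 19966
31st: 19966 + 676 = 20642
32nd: 20642 + 676 = 21318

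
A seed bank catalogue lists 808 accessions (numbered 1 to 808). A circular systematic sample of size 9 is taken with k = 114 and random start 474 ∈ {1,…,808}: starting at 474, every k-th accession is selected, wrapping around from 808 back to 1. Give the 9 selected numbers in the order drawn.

Selection 1: 474
Selection 2: 474 + 114 = 588
Selection 3: 588 + 114 = 702
Selection 4: 702 + 114 = 816 → 816 − 808 = 8
Selection 5: 8 + 114 = 122
Selection 6: 122 + 114 = 236
Selection 7: 236 + 114 = 350
Selection 8: 350 + 114 = 464
Selection 9: 464 + 114 = 578

474, 588, 702, 8, 122, 236, 350, 464, 578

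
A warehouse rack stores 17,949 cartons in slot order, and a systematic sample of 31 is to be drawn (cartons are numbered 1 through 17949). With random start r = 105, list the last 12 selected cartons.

11106, 11685, 12264, 12843, 13422, 14001, 14580, 15159, 15738, 16317, 16896, 17475

k = N/n = 17949/31 = 579
20th selection = 105 + 19×579 = 11106
21st: 11106 + 579 = 11685
22nd: 11685 + 579 = 12264
23rd: 12264 + 579 = 12843
24th: 12843 + 579 = 13422
25th: 13422 + 579 = 14001
26th: 14001 + 579 = 14580
27th: 14580 + 579 = 15159
28th: 15159 + 579 = 15738
29th: 15738 + 579 = 16317
30th: 16317 + 579 = 16896
31st: 16896 + 579 = 17475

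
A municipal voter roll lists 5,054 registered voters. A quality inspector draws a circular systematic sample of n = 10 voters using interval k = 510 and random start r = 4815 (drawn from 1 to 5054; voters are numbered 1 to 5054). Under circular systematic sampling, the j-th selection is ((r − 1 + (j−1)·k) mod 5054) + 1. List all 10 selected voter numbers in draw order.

Selection 1: 4815
Selection 2: 4815 + 510 = 5325 → 5325 − 5054 = 271
Selection 3: 271 + 510 = 781
Selection 4: 781 + 510 = 1291
Selection 5: 1291 + 510 = 1801
Selection 6: 1801 + 510 = 2311
Selection 7: 2311 + 510 = 2821
Selection 8: 2821 + 510 = 3331
Selection 9: 3331 + 510 = 3841
Selection 10: 3841 + 510 = 4351

4815, 271, 781, 1291, 1801, 2311, 2821, 3331, 3841, 4351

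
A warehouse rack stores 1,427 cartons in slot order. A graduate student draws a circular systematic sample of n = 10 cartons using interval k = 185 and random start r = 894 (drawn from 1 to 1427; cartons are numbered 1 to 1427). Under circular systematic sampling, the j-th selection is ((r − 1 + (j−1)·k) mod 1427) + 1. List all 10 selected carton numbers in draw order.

Selection 1: 894
Selection 2: 894 + 185 = 1079
Selection 3: 1079 + 185 = 1264
Selection 4: 1264 + 185 = 1449 → 1449 − 1427 = 22
Selection 5: 22 + 185 = 207
Selection 6: 207 + 185 = 392
Selection 7: 392 + 185 = 577
Selection 8: 577 + 185 = 762
Selection 9: 762 + 185 = 947
Selection 10: 947 + 185 = 1132

894, 1079, 1264, 22, 207, 392, 577, 762, 947, 1132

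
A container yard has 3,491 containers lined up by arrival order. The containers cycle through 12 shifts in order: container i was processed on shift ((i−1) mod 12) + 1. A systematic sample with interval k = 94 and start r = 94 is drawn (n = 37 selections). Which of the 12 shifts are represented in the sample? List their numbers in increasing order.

Consecutive selections differ by k = 94, so their shift numbers differ by 94 mod 12 = 10.
gcd(94, 12) = 2, so the sample visits 12/2 = 6 distinct residues mod 12.
Start 94 is shift 10; the shifts hit are 2, 4, 6, 8, 10, 12.

2, 4, 6, 8, 10, 12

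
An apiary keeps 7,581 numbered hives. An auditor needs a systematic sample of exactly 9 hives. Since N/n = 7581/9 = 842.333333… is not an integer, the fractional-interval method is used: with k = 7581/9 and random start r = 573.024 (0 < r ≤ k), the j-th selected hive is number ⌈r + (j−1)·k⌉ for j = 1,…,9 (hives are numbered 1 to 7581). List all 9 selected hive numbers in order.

574, 1416, 2258, 3101, 3943, 4785, 5628, 6470, 7312

j=1: r + 0k = 573.024 → ⌈·⌉ = 574
j=2: r + 1k = 1415.357333… → ⌈·⌉ = 1416
j=3: r + 2k = 2257.690666… → ⌈·⌉ = 2258
j=4: r + 3k = 3100.024 → ⌈·⌉ = 3101
j=5: r + 4k = 3942.357333… → ⌈·⌉ = 3943
j=6: r + 5k = 4784.690666… → ⌈·⌉ = 4785
j=7: r + 6k = 5627.024 → ⌈·⌉ = 5628
j=8: r + 7k = 6469.357333… → ⌈·⌉ = 6470
j=9: r + 8k = 7311.690666… → ⌈·⌉ = 7312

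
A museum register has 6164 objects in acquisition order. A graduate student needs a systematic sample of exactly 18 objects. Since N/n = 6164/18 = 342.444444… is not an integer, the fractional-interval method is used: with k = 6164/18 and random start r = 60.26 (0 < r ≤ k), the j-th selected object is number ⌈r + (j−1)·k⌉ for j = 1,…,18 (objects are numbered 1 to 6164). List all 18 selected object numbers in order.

j=1: r + 0k = 60.26 → ⌈·⌉ = 61
j=2: r + 1k = 402.704444… → ⌈·⌉ = 403
j=3: r + 2k = 745.148888… → ⌈·⌉ = 746
j=4: r + 3k = 1087.593333… → ⌈·⌉ = 1088
j=5: r + 4k = 1430.037777… → ⌈·⌉ = 1431
j=6: r + 5k = 1772.482222… → ⌈·⌉ = 1773
j=7: r + 6k = 2114.926666… → ⌈·⌉ = 2115
j=8: r + 7k = 2457.371111… → ⌈·⌉ = 2458
j=9: r + 8k = 2799.815555… → ⌈·⌉ = 2800
j=10: r + 9k = 3142.26 → ⌈·⌉ = 3143
j=11: r + 10k = 3484.704444… → ⌈·⌉ = 3485
j=12: r + 11k = 3827.148888… → ⌈·⌉ = 3828
j=13: r + 12k = 4169.593333… → ⌈·⌉ = 4170
j=14: r + 13k = 4512.037777… → ⌈·⌉ = 4513
j=15: r + 14k = 4854.482222… → ⌈·⌉ = 4855
j=16: r + 15k = 5196.926666… → ⌈·⌉ = 5197
j=17: r + 16k = 5539.371111… → ⌈·⌉ = 5540
j=18: r + 17k = 5881.815555… → ⌈·⌉ = 5882

61, 403, 746, 1088, 1431, 1773, 2115, 2458, 2800, 3143, 3485, 3828, 4170, 4513, 4855, 5197, 5540, 5882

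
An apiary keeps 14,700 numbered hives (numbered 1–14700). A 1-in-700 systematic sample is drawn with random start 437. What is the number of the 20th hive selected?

13737

k = 700
20th selection = r + (20−1)·k = 437 + 19×700 = 437 + 13300 = 13737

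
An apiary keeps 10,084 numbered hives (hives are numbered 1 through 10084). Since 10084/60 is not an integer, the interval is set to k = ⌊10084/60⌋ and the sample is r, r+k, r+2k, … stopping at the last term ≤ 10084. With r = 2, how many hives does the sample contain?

61

k = ⌊10084/60⌋ = 168
Achieved size = ⌊(10084 − 2)/168⌋ + 1 = ⌊10082/168⌋ + 1 = 60 + 1 = 61
(last selection: 2 + 60×168 = 10082 ≤ 10084; next would be 10250 > 10084)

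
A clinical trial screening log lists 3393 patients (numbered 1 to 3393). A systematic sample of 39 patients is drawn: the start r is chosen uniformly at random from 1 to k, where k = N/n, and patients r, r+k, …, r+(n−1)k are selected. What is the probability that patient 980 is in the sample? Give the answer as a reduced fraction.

k = 3393/39 = 87.
Patient 980 is selected iff r ≡ 980 (mod 87); exactly one such r in {1,…,87}.
Inclusion probability = 1/87.

1/87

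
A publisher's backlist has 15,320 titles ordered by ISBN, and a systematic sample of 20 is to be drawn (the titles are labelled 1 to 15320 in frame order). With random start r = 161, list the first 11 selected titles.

k = N/n = 15320/20 = 766
title 1: 161
title 2: 161 + 766 = 927
title 3: 927 + 766 = 1693
title 4: 1693 + 766 = 2459
title 5: 2459 + 766 = 3225
title 6: 3225 + 766 = 3991
title 7: 3991 + 766 = 4757
title 8: 4757 + 766 = 5523
title 9: 5523 + 766 = 6289
title 10: 6289 + 766 = 7055
title 11: 7055 + 766 = 7821

161, 927, 1693, 2459, 3225, 3991, 4757, 5523, 6289, 7055, 7821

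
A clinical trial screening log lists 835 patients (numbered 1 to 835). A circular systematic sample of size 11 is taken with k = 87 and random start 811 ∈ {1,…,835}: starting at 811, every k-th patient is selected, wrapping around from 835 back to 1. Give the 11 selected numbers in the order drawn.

811, 63, 150, 237, 324, 411, 498, 585, 672, 759, 11

Selection 1: 811
Selection 2: 811 + 87 = 898 → 898 − 835 = 63
Selection 3: 63 + 87 = 150
Selection 4: 150 + 87 = 237
Selection 5: 237 + 87 = 324
Selection 6: 324 + 87 = 411
Selection 7: 411 + 87 = 498
Selection 8: 498 + 87 = 585
Selection 9: 585 + 87 = 672
Selection 10: 672 + 87 = 759
Selection 11: 759 + 87 = 846 → 846 − 835 = 11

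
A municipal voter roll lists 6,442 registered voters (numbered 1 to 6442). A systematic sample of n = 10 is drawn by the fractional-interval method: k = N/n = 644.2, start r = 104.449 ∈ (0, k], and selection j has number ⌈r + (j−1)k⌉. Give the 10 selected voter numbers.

105, 749, 1393, 2038, 2682, 3326, 3970, 4614, 5259, 5903

j=1: r + 0k = 104.449 → ⌈·⌉ = 105
j=2: r + 1k = 748.649 → ⌈·⌉ = 749
j=3: r + 2k = 1392.849 → ⌈·⌉ = 1393
j=4: r + 3k = 2037.049 → ⌈·⌉ = 2038
j=5: r + 4k = 2681.249 → ⌈·⌉ = 2682
j=6: r + 5k = 3325.449 → ⌈·⌉ = 3326
j=7: r + 6k = 3969.649 → ⌈·⌉ = 3970
j=8: r + 7k = 4613.849 → ⌈·⌉ = 4614
j=9: r + 8k = 5258.049 → ⌈·⌉ = 5259
j=10: r + 9k = 5902.249 → ⌈·⌉ = 5903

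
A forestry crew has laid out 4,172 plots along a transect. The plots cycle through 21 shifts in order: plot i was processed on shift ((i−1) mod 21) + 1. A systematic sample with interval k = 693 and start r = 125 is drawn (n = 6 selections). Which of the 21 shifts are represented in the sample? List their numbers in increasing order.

20

Consecutive selections differ by k = 693, so their shift numbers differ by 693 mod 21 = 0.
gcd(693, 21) = 21, so the sample visits 21/21 = 1 distinct residues mod 21.
Start 125 is shift 20; the shifts hit are 20.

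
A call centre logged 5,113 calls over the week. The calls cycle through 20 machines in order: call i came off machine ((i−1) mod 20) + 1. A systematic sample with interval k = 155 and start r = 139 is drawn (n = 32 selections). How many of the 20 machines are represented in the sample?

4

Consecutive selections differ by k = 155, so their machine numbers differ by 155 mod 20 = 15.
gcd(155, 20) = 5, so the sample visits 20/5 = 4 distinct residues mod 20.
Start 139 is machine 19; the machines hit are 4, 9, 14, 19.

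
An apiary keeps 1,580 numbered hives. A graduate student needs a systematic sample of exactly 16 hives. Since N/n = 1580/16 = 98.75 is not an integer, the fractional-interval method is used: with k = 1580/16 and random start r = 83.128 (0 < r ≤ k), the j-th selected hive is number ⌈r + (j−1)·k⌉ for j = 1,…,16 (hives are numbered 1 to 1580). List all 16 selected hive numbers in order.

84, 182, 281, 380, 479, 577, 676, 775, 874, 972, 1071, 1170, 1269, 1367, 1466, 1565

j=1: r + 0k = 83.128 → ⌈·⌉ = 84
j=2: r + 1k = 181.878 → ⌈·⌉ = 182
j=3: r + 2k = 280.628 → ⌈·⌉ = 281
j=4: r + 3k = 379.378 → ⌈·⌉ = 380
j=5: r + 4k = 478.128 → ⌈·⌉ = 479
j=6: r + 5k = 576.878 → ⌈·⌉ = 577
j=7: r + 6k = 675.628 → ⌈·⌉ = 676
j=8: r + 7k = 774.378 → ⌈·⌉ = 775
j=9: r + 8k = 873.128 → ⌈·⌉ = 874
j=10: r + 9k = 971.878 → ⌈·⌉ = 972
j=11: r + 10k = 1070.628 → ⌈·⌉ = 1071
j=12: r + 11k = 1169.378 → ⌈·⌉ = 1170
j=13: r + 12k = 1268.128 → ⌈·⌉ = 1269
j=14: r + 13k = 1366.878 → ⌈·⌉ = 1367
j=15: r + 14k = 1465.628 → ⌈·⌉ = 1466
j=16: r + 15k = 1564.378 → ⌈·⌉ = 1565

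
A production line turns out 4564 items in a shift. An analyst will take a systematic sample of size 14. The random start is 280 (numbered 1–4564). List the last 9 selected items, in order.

1910, 2236, 2562, 2888, 3214, 3540, 3866, 4192, 4518

k = N/n = 4564/14 = 326
6th selection = 280 + 5×326 = 1910
7th: 1910 + 326 = 2236
8th: 2236 + 326 = 2562
9th: 2562 + 326 = 2888
10th: 2888 + 326 = 3214
11th: 3214 + 326 = 3540
12th: 3540 + 326 = 3866
13th: 3866 + 326 = 4192
14th: 4192 + 326 = 4518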